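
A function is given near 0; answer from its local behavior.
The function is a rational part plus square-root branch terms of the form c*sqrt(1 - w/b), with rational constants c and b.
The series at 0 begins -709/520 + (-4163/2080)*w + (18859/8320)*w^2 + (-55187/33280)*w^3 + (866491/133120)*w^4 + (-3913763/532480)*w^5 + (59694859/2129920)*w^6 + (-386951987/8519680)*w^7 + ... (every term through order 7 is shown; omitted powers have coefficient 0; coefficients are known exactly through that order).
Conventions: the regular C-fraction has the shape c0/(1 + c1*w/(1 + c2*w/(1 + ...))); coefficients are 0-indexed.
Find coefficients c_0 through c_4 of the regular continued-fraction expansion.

The regular C-fraction coefficients are [-709/520, -4163/2836, 7675400/2951567, -55797591/319526902, -6094157418/1006743841].

Taylor coefficients (read off): a_0 = -709/520, a_1 = -4163/2080, a_2 = 18859/8320, a_3 = -55187/33280, a_4 = 866491/133120.
c0 = a_0 = -709/520. Peel one level at a time: if S = 1 + c*w/S' with S'(0) = 1, then c is the w-coefficient of S and S' = c*w/(S - 1).
S_1 = c0/f = 1 + (-4163/2836)*w + (1918850/502681)*w^2 + ...; c1 = -4163/2836.
S_2 = c1*w/(S_1 - 1) = 1 + (7675400/2951567)*w + (7869900/17330569)*w^2 + ...; c2 = 7675400/2951567.
S_3 = c2*w/(S_2 - 1) = 1 + (-55797591/319526902)*w + (-1556842761/1472794129)*w^2 + ...; c3 = -55797591/319526902.
S_4 = c3*w/(S_3 - 1) = 1 + (-6094157418/1006743841)*w + ...; c4 = -6094157418/1006743841.


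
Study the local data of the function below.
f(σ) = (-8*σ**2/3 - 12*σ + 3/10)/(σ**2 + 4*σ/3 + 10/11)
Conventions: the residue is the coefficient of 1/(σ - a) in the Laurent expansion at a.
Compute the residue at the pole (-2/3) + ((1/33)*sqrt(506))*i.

The factor σ**2 + 4*σ/3 + 10/11 splits as (σ - a)(σ - a') with a = (-2/3) + ((1/33)*sqrt(506))*i, a' = (-2/3) - ((1/33)*sqrt(506))*i. At the order-1 pole a set g(σ) = (σ - a)*f(σ) = [-8*σ**2/3 - 12*σ + 3/10] / (σ - a').
Simple pole: residue = g(a) at a = (-2/3) + ((1/33)*sqrt(506))*i, which is (-38/9) - ((24811/91080)*sqrt(506))*i.

The residue is (-38/9) - ((24811/91080)*sqrt(506))*i.


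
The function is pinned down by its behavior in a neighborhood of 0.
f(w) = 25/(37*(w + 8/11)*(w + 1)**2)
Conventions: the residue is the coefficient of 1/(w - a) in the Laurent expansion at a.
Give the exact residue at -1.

The residue is -3025/333.

At the order-2 pole -1 set g(w) = (w - (-1))^2*f(w) = 25/(37*(w + 8/11)).
Order-2 pole: residue = g'(a); g'(-1) = -3025/333, so the residue is -3025/333.


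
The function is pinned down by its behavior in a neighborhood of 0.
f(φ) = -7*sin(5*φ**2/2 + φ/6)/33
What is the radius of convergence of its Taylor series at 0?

The factor sin(5*φ**2/2 + φ/6) is entire and contributes no finite singular point.
The polynomial part has no poles.
No finite singular points: the Taylor series at 0 converges everywhere.

The radius of convergence is infinite.


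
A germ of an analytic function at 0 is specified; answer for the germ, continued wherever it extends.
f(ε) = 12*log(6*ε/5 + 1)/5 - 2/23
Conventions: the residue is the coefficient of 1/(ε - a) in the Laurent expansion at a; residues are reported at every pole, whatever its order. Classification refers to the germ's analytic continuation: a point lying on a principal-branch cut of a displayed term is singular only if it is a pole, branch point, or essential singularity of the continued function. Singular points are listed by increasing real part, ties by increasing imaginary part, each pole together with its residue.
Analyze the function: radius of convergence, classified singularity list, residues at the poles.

Radius of convergence at 0: 5/6.
At -5/6: a logarithmic branch point.

Branch term (12/5)*log(1 - ε/(-5/6)): its argument vanishes at ε = -5/6, a logarithmic branch point, modulus 5/6.
The radius of convergence is the smallest modulus among the singular points: 5/6.


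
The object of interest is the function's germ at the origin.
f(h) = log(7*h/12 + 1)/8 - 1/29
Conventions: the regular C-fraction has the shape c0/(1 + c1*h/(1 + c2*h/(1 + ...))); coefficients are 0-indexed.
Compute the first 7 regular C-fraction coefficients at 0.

The regular C-fraction coefficients are [-1/29, 203/96, -175/96, -7/450, 553/1800, 35/474, 413/1896].

Taylor coefficients (expand at 0): a_0 = -1/29, a_1 = 7/96, a_2 = -49/2304, a_3 = 343/41472, a_4 = -2401/663552, a_5 = 16807/9953280, a_6 = -117649/143327232.
c0 = a_0 = -1/29. Peel one level at a time: if S = 1 + c*h/S' with S'(0) = 1, then c is the h-coefficient of S and S' = c*h/(S - 1).
S_1 = c0/f = 1 + (203/96)*h + (35525/9216)*h^2 + ...; c1 = 203/96.
S_2 = c1*h/(S_1 - 1) = 1 + (-175/96)*h + (-49/1728)*h^2 + ...; c2 = -175/96.
S_3 = c2*h/(S_2 - 1) = 1 + (-7/450)*h + (3871/810000)*h^2 + ...; c3 = -7/450.
S_4 = c3*h/(S_3 - 1) = 1 + (553/1800)*h + (-49/2160)*h^2 + ...; c4 = 553/1800.
S_5 = c4*h/(S_4 - 1) = 1 + (35/474)*h + (-14455/898704)*h^2 + ...; c5 = 35/474.
S_6 = c5*h/(S_5 - 1) = 1 + (413/1896)*h + ...; c6 = 413/1896.


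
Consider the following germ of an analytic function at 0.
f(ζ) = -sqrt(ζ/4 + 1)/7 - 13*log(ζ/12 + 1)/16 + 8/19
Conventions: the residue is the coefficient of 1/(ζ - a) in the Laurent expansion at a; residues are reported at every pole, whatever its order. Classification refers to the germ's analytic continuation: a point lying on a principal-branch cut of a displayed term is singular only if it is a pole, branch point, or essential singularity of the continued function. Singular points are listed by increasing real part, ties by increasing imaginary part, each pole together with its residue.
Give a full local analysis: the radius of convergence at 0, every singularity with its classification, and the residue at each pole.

Radius of convergence at 0: 4.
At -12: a logarithmic branch point.
At -4: an algebraic (square-root) branch point.

Branch term (-13/16)*log(1 - ζ/(-12)): its argument vanishes at ζ = -12, a logarithmic branch point, modulus 12.
Branch term (-1/7)*sqrt(1 - ζ/(-4)): its argument vanishes at ζ = -4, a square-root branch point, modulus 4.
The radius of convergence is the smallest modulus among the singular points: 4.
List the singular points by increasing real part (a conjugate pair: the negative imaginary part first).


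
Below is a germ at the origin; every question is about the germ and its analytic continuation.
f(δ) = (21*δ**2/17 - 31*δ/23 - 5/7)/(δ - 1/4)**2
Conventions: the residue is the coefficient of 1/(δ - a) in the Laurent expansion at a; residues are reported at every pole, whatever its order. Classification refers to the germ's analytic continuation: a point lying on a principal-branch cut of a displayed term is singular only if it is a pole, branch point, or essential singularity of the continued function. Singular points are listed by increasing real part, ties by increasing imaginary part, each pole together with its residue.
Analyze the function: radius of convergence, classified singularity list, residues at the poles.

Denominator factor (δ - 1/4)^2: pole of order 2 at 1/4, modulus 1/4.
The radius of convergence is the smallest modulus among the singular points: 1/4.
At the order-2 pole 1/4 set g(δ) = (δ - (1/4))^2*f(δ) = 21*δ**2/17 - 31*δ/23 - 5/7.
Order-2 pole: residue = g'(a); g'(1/4) = -571/782, so the residue is -571/782.

Radius of convergence at 0: 1/4.
At 1/4: a pole of order 2; residue -571/782.


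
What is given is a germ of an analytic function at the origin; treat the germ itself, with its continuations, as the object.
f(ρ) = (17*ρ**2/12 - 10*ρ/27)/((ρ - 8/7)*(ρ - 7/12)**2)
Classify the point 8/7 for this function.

The point is a pole of order 1.

The denominator factor ρ - 8/7 vanishes at 8/7 and appears to the power 1; the numerator there equals 1888/1323, nonzero, and no other factor vanishes.
Hence a pole whose order is the multiplicity, 1.


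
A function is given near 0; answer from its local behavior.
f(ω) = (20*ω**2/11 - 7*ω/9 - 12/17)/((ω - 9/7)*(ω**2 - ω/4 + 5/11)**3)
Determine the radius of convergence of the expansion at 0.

The radius of convergence is (1/11)*sqrt(55).

Denominator factor (ω**2 - ω/4 + 5/11)^3: discriminant -309/176, complex-conjugate roots (1/8) + ((1/88)*sqrt(3399))*i and (1/8) - ((1/88)*sqrt(3399))*i; poles of order 3, moduli (1/11)*sqrt(55) and (1/11)*sqrt(55).
Denominator factor (ω - 9/7): pole of order 1 at 9/7, modulus 9/7.
The radius of convergence is the smallest modulus among the singular points: (1/11)*sqrt(55).


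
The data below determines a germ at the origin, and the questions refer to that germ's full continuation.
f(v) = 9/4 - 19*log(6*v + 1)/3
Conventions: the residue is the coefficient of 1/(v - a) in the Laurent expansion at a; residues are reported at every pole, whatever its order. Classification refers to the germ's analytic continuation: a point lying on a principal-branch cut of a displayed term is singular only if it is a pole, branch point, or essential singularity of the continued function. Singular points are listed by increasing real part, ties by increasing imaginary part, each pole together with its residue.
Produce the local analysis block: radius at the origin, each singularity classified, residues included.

Radius of convergence at 0: 1/6.
At -1/6: a logarithmic branch point.

Branch term (-19/3)*log(1 - v/(-1/6)): its argument vanishes at v = -1/6, a logarithmic branch point, modulus 1/6.
The radius of convergence is the smallest modulus among the singular points: 1/6.


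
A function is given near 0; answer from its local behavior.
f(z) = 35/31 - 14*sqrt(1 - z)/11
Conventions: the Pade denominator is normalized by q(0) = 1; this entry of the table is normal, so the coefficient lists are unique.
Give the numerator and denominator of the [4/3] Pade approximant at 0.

Taylor coefficients needed (expand at 0): a_0 = -49/341, a_1 = 7/11, a_2 = 7/44, a_3 = 7/88, a_4 = 35/704, a_5 = 49/1408, a_6 = 147/5632, a_7 = 21/1024.
Write the denominator as Q(z) = 1 + q1*z + q2*z^2 + q3*z^3. Requiring Q*f - P = O(z^8) with deg P <= 4 kills the coefficients of z^5..z^7 in Q*f:
  z^5: a_5 + q1*a_4 + q2*a_3 + q3*a_2 = 0, i.e. 49/1408 + (35/704)*q1 + (7/88)*q2 + (7/44)*q3 = 0.
  z^6: a_6 + q1*a_5 + q2*a_4 + q3*a_3 = 0, i.e. 147/5632 + (49/1408)*q1 + (35/704)*q2 + (7/88)*q3 = 0.
  z^7: a_7 + q1*a_6 + q2*a_5 + q3*a_4 = 0, i.e. 21/1024 + (147/5632)*q1 + (49/1408)*q2 + (35/704)*q3 = 0.
Solving this linear system: q1 = -3/2, q2 = 5/8, q3 = -1/16.
The numerator is Q*f truncated at degree 4: P0 = a_0 = -49/341; P1 = a_1 + q1*a_0 = 581/682; P2 = a_2 + q1*a_1 + q2*a_0 = -2415/2728; P3 = a_3 + q1*a_2 + q2*a_1 + q3*a_0 = 1351/5456; P4 = a_4 + q1*a_3 + q2*a_2 + q3*a_1 = -7/704.

The Pade approximant has numerator coefficients [-49/341, 581/682, -2415/2728, 1351/5456, -7/704]; denominator coefficients [1, -3/2, 5/8, -1/16].


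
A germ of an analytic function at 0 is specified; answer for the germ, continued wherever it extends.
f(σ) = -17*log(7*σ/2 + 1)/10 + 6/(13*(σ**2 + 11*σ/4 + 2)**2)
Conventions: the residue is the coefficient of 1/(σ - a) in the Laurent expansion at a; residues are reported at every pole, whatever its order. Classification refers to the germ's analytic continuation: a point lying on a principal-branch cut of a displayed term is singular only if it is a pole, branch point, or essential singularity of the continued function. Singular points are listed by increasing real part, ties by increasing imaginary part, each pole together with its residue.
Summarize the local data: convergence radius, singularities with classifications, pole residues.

Denominator factor (σ**2 + 11*σ/4 + 2)^2: discriminant -7/16, complex-conjugate roots (-11/8) + ((1/8)*sqrt(7))*i and (-11/8) - ((1/8)*sqrt(7))*i; poles of order 2, moduli sqrt(2) and sqrt(2).
Branch term (-17/10)*log(1 - σ/(-2/7)): its argument vanishes at σ = -2/7, a logarithmic branch point, modulus 2/7.
The radius of convergence is the smallest modulus among the singular points: 2/7.
The branch term is analytic at (-11/8) - ((1/8)*sqrt(7))*i and contributes nothing to the residue; only the rational part matters.
The factor σ**2 + 11*σ/4 + 2 splits as (σ - a)(σ - a') with a = (-11/8) - ((1/8)*sqrt(7))*i, a' = (-11/8) + ((1/8)*sqrt(7))*i. At the order-2 pole a set g(σ) = (σ - a)^2*(rational part) = [6/13] / (σ - a')^2.
Order-2 pole: residue = g'(a); g'((-11/8) - ((1/8)*sqrt(7))*i) = ((768/637)*sqrt(7))*i, so the residue is ((768/637)*sqrt(7))*i.
The branch term is analytic at (-11/8) + ((1/8)*sqrt(7))*i and contributes nothing to the residue; only the rational part matters.
The factor σ**2 + 11*σ/4 + 2 splits as (σ - a)(σ - a') with a = (-11/8) + ((1/8)*sqrt(7))*i, a' = (-11/8) - ((1/8)*sqrt(7))*i. At the order-2 pole a set g(σ) = (σ - a)^2*(rational part) = [6/13] / (σ - a')^2.
Order-2 pole: residue = g'(a); g'((-11/8) + ((1/8)*sqrt(7))*i) = -((768/637)*sqrt(7))*i, so the residue is -((768/637)*sqrt(7))*i.
List the singular points by increasing real part (a conjugate pair: the negative imaginary part first).

Radius of convergence at 0: 2/7.
At (-11/8) - ((1/8)*sqrt(7))*i: a pole of order 2; residue ((768/637)*sqrt(7))*i.
At (-11/8) + ((1/8)*sqrt(7))*i: a pole of order 2; residue -((768/637)*sqrt(7))*i.
At -2/7: a logarithmic branch point.


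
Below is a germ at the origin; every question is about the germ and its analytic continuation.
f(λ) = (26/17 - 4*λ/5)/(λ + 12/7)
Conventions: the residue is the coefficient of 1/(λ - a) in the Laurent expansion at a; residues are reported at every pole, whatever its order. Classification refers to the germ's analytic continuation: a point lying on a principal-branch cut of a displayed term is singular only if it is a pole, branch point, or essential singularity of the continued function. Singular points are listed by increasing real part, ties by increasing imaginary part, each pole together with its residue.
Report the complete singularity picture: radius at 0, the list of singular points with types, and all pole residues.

Radius of convergence at 0: 12/7.
At -12/7: a pole of order 1; residue 1726/595.

Denominator factor (λ + 12/7): pole of order 1 at -12/7, modulus 12/7.
The radius of convergence is the smallest modulus among the singular points: 12/7.
At the order-1 pole -12/7 set g(λ) = (λ - (-12/7))*f(λ) = 26/17 - 4*λ/5.
Simple pole: residue = g(a) at a = -12/7, which is 1726/595.


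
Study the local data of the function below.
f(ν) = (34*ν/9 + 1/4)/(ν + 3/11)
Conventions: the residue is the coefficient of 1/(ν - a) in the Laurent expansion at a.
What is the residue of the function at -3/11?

The residue is -103/132.

At the order-1 pole -3/11 set g(ν) = (ν - (-3/11))*f(ν) = 34*ν/9 + 1/4.
Simple pole: residue = g(a) at a = -3/11, which is -103/132.


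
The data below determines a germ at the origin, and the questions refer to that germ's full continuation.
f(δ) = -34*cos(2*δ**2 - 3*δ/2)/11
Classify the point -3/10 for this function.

The point is a regular point.

There is no denominator, hence no pole anywhere.
The factor cos(2*δ**2 - 3*δ/2) is entire.
So the germ continues analytically to -3/10.


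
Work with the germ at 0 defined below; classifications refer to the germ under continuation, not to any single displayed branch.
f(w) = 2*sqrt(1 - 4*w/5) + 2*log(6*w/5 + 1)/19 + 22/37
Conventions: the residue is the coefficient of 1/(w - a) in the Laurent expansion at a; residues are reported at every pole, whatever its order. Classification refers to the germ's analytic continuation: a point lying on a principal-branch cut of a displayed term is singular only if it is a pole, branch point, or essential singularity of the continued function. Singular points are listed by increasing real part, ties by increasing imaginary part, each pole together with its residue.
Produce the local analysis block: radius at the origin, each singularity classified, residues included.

Branch term (2/19)*log(1 - w/(-5/6)): its argument vanishes at w = -5/6, a logarithmic branch point, modulus 5/6.
Branch term (2)*sqrt(1 - w/(5/4)): its argument vanishes at w = 5/4, a square-root branch point, modulus 5/4.
The radius of convergence is the smallest modulus among the singular points: 5/6.
List the singular points by increasing real part (a conjugate pair: the negative imaginary part first).

Radius of convergence at 0: 5/6.
At -5/6: a logarithmic branch point.
At 5/4: an algebraic (square-root) branch point.


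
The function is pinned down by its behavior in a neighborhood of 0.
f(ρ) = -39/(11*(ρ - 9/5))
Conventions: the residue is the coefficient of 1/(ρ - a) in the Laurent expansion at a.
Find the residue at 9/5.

At the order-1 pole 9/5 set g(ρ) = (ρ - (9/5))*f(ρ) = -39/11.
Simple pole: residue = g(a) at a = 9/5, which is -39/11.

The residue is -39/11.


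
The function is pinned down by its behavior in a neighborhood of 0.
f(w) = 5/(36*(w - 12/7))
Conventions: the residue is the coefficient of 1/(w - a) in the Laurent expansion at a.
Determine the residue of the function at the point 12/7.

The residue is 5/36.

At the order-1 pole 12/7 set g(w) = (w - (12/7))*f(w) = 5/36.
Simple pole: residue = g(a) at a = 12/7, which is 5/36.


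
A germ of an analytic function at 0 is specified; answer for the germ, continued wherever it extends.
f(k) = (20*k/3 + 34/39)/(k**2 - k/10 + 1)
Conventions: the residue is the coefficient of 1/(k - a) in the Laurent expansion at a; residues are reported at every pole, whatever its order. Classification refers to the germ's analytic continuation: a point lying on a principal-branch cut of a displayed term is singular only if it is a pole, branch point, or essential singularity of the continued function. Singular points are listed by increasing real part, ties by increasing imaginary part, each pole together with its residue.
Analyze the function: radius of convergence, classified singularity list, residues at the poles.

Denominator factor (k**2 - k/10 + 1): discriminant -399/100, complex-conjugate roots (1/20) + ((1/20)*sqrt(399))*i and (1/20) - ((1/20)*sqrt(399))*i; poles of order 1, moduli 1 and 1.
The radius of convergence is the smallest modulus among the singular points: 1.
The factor k**2 - k/10 + 1 splits as (k - a)(k - a') with a = (1/20) - ((1/20)*sqrt(399))*i, a' = (1/20) + ((1/20)*sqrt(399))*i. At the order-1 pole a set g(k) = (k - a)*f(k) = [20*k/3 + 34/39] / (k - a').
Simple pole: residue = g(a) at a = (1/20) - ((1/20)*sqrt(399))*i, which is (10/3) + ((470/15561)*sqrt(399))*i.
The factor k**2 - k/10 + 1 splits as (k - a)(k - a') with a = (1/20) + ((1/20)*sqrt(399))*i, a' = (1/20) - ((1/20)*sqrt(399))*i. At the order-1 pole a set g(k) = (k - a)*f(k) = [20*k/3 + 34/39] / (k - a').
Simple pole: residue = g(a) at a = (1/20) + ((1/20)*sqrt(399))*i, which is (10/3) - ((470/15561)*sqrt(399))*i.
List the singular points by increasing real part (a conjugate pair: the negative imaginary part first).

Radius of convergence at 0: 1.
At (1/20) - ((1/20)*sqrt(399))*i: a pole of order 1; residue (10/3) + ((470/15561)*sqrt(399))*i.
At (1/20) + ((1/20)*sqrt(399))*i: a pole of order 1; residue (10/3) - ((470/15561)*sqrt(399))*i.


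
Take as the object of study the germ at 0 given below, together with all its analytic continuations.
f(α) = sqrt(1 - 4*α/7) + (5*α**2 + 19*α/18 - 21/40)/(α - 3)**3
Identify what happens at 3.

The point is a pole of order 3.

The denominator factor α - 3 vanishes at 3 and appears to the power 3; the numerator there equals 5717/120, nonzero, and no other factor vanishes.
The branch terms are analytic at this point.
Hence a pole whose order is the multiplicity, 3.


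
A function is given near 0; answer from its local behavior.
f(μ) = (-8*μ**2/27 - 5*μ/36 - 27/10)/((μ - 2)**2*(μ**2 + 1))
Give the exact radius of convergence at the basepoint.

Denominator factor (μ - 2)^2: pole of order 2 at 2, modulus 2.
Denominator factor (μ**2 + 1): discriminant -4, complex-conjugate roots (1)*i and -(1)*i; poles of order 1, moduli 1 and 1.
The radius of convergence is the smallest modulus among the singular points: 1.

The radius of convergence is 1.


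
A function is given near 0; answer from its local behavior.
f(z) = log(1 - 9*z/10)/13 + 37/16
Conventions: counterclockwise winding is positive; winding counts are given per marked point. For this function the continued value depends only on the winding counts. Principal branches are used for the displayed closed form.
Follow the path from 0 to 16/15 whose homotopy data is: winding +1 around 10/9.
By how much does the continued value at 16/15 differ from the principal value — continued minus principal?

Continued minus principal equals (2/13)*pi*i.

The rational part is single-valued and drops out of the difference; each branch term changes only by its own monodromy.
(1/13)*log(1 - z/(10/9)): each positive loop around 10/9 adds 2*pi*i to the log, so winding +1 contributes (1/13)*(1)*2*pi*i = (2/13)*pi*i.
Summing the contributions at z = 16/15 gives (2/13)*pi*i.


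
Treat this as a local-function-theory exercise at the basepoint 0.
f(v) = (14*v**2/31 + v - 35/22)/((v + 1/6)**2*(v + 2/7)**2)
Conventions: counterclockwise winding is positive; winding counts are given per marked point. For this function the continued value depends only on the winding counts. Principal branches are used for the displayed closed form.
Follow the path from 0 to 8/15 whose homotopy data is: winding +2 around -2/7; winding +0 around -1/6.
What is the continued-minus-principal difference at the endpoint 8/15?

The function is rational, hence single-valued: continuing it around any pole returns the same value, so the difference is 0.

Continued minus principal equals 0.


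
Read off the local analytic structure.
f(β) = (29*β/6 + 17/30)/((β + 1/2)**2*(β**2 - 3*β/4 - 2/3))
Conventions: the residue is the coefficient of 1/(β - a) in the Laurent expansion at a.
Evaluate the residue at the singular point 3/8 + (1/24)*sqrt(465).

The factor β**2 - 3*β/4 - 2/3 splits as (β - a)(β - a') with a = 3/8 + (1/24)*sqrt(465), a' = 3/8 - (1/24)*sqrt(465). At the order-1 pole a set g(β) = (β - a)*f(β) = [(29*β/6 + 17/30)/(β + 1/2)**2] / (β - a').
Simple pole: residue = g(a) at a = 3/8 + (1/24)*sqrt(465), which is 4952/5 - (35552/775)*sqrt(465).

The residue is 4952/5 - (35552/775)*sqrt(465).


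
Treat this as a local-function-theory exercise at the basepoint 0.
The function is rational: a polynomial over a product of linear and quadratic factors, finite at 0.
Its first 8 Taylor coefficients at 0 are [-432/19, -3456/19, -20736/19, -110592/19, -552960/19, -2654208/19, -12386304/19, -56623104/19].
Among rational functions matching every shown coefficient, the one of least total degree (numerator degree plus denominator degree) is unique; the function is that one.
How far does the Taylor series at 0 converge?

The radius of convergence is 1/4.

No rational of total degree below 2 reproduces all 8 coefficients; solving the [0/2] Pade equations on them gives f(φ) = -27/(19*(φ - 1/4)**2), whose expansion matches every shown term.
Denominator factor (φ - 1/4)^2: pole of order 2 at 1/4, modulus 1/4.
The radius of convergence is the smallest modulus among the singular points: 1/4.


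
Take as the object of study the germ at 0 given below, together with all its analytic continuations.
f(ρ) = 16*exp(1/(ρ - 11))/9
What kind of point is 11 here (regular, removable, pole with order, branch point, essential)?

The exponent 1/(ρ - (11)) has a pole at 11, so exp(1/(ρ - (11))) takes every nonzero value near it: an essential singularity (not a pole of any order).

The point is an essential singularity.


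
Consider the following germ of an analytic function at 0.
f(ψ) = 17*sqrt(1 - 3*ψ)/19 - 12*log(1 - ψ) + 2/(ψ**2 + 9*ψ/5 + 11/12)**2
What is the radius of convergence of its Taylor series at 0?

The radius of convergence is 1/3.

Denominator factor (ψ**2 + 9*ψ/5 + 11/12)^2: discriminant -32/75, complex-conjugate roots (-9/10) + ((2/15)*sqrt(6))*i and (-9/10) - ((2/15)*sqrt(6))*i; poles of order 2, moduli (1/6)*sqrt(33) and (1/6)*sqrt(33).
Branch term (17/19)*sqrt(1 - ψ/(1/3)): its argument vanishes at ψ = 1/3, a square-root branch point, modulus 1/3.
Branch term (-12)*log(1 - ψ/(1)): its argument vanishes at ψ = 1, a logarithmic branch point, modulus 1.
The radius of convergence is the smallest modulus among the singular points: 1/3.


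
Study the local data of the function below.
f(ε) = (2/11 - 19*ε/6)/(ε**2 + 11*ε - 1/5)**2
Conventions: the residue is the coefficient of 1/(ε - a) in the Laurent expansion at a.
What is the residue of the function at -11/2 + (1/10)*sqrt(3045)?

The residue is -(11615/24478146)*sqrt(3045).

The factor ε**2 + 11*ε - 1/5 splits as (ε - a)(ε - a') with a = -11/2 + (1/10)*sqrt(3045), a' = -11/2 - (1/10)*sqrt(3045). At the order-2 pole a set g(ε) = (ε - a)^2*f(ε) = [2/11 - 19*ε/6] / (ε - a')^2.
Order-2 pole: residue = g'(a); g'(-11/2 + (1/10)*sqrt(3045)) = -(11615/24478146)*sqrt(3045), so the residue is -(11615/24478146)*sqrt(3045).


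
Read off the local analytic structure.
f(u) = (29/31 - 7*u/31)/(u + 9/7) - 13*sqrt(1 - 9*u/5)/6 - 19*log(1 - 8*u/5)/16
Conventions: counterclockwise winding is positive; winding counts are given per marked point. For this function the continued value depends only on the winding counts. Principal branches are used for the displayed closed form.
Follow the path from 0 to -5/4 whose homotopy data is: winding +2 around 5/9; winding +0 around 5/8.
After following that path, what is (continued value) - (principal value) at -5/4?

The rational part is single-valued and drops out of the difference; each branch term changes only by its own monodromy.
(-19/16)*log(1 - u/(5/8)): winding 0 around 5/8, so this term returns to its principal value, contribution 0.
(-13/6)*sqrt(1 - u/(5/9)): winding +2 is even, the square root returns to the same sheet, contribution 0.
Summing the contributions at u = -5/4 gives 0.

Continued minus principal equals 0.


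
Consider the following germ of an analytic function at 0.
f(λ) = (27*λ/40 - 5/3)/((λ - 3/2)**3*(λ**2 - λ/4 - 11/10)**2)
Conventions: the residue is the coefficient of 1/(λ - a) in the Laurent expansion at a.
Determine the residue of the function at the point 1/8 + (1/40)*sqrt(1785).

The residue is 64145800/2770563 + (27562528360/50443640541)*sqrt(1785).

The factor λ**2 - λ/4 - 11/10 splits as (λ - a)(λ - a') with a = 1/8 + (1/40)*sqrt(1785), a' = 1/8 - (1/40)*sqrt(1785). At the order-2 pole a set g(λ) = (λ - a)^2*f(λ) = [(27*λ/40 - 5/3)/(λ - 3/2)**3] / (λ - a')^2.
Order-2 pole: residue = g'(a); g'(1/8 + (1/40)*sqrt(1785)) = 64145800/2770563 + (27562528360/50443640541)*sqrt(1785), so the residue is 64145800/2770563 + (27562528360/50443640541)*sqrt(1785).


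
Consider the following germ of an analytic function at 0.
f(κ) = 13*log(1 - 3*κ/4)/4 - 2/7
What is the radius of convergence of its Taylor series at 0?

The radius of convergence is 4/3.

Branch term (13/4)*log(1 - κ/(4/3)): its argument vanishes at κ = 4/3, a logarithmic branch point, modulus 4/3.
The radius of convergence is the smallest modulus among the singular points: 4/3.


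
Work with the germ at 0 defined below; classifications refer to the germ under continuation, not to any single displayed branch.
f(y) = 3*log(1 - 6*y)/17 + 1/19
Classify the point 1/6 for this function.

The term (3/17)*log(1 - y/(1/6)) has argument 1 - 1/6/(1/6) = 0 at 1/6: a logarithmic (infinitely-sheeted) branch point; the remaining terms are analytic or single-valued there.

The point is a logarithmic branch point.


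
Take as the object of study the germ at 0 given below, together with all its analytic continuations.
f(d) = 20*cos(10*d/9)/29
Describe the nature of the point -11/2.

The point is a regular point.

There is no denominator, hence no pole anywhere.
The factor cos(10*d/9) is entire.
So the germ continues analytically to -11/2.


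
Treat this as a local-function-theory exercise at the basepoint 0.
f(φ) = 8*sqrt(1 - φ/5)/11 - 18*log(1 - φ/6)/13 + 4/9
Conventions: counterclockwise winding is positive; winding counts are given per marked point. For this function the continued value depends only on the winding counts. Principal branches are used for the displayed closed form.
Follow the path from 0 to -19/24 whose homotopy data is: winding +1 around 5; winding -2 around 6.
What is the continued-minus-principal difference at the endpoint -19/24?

The rational part is single-valued and drops out of the difference; each branch term changes only by its own monodromy.
(8/11)*sqrt(1 - φ/(5)): winding +1 is odd, the square root flips sign, contributing -2*(8/11)*sqrt(1 - (-19/24)/(5)) = -2*(8/11)*sqrt(139/120) = -(4/165)*sqrt(4170).
(-18/13)*log(1 - φ/(6)): each positive loop around 6 adds 2*pi*i to the log, so winding -2 contributes (-18/13)*(-2)*2*pi*i = (72/13)*pi*i.
Summing the contributions at φ = -19/24 gives (-(4/165)*sqrt(4170)) + ((72/13)*pi)*i.

Continued minus principal equals (-(4/165)*sqrt(4170)) + ((72/13)*pi)*i.


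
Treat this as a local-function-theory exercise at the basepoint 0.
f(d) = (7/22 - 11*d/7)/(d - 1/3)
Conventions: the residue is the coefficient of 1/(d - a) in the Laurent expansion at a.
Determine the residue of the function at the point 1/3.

The residue is -95/462.

At the order-1 pole 1/3 set g(d) = (d - (1/3))*f(d) = 7/22 - 11*d/7.
Simple pole: residue = g(a) at a = 1/3, which is -95/462.


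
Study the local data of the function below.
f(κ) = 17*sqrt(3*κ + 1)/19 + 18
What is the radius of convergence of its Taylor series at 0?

The radius of convergence is 1/3.

Branch term (17/19)*sqrt(1 - κ/(-1/3)): its argument vanishes at κ = -1/3, a square-root branch point, modulus 1/3.
The radius of convergence is the smallest modulus among the singular points: 1/3.


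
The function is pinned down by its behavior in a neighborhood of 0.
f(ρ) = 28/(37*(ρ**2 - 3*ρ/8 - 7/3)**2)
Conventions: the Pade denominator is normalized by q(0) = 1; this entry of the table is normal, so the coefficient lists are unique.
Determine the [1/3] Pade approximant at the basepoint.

Taylor coefficients needed (expand at 0): a_0 = 36/259, a_1 = -81/1813, a_2 = 26379/203056, a_3 = -169857/2842784, a_4 = 60823629/636783616.
Write the denominator as Q(ρ) = 1 + q1*ρ + q2*ρ^2 + q3*ρ^3. Requiring Q*f - P = O(ρ^5) with deg P <= 1 kills the coefficients of ρ^2..ρ^4 in Q*f:
  ρ^2: a_2 + q1*a_1 + q2*a_0 = 0, i.e. 26379/203056 + (-81/1813)*q1 + (36/259)*q2 = 0.
  ρ^3: a_3 + q1*a_2 + q2*a_1 + q3*a_0 = 0, i.e. -169857/2842784 + (26379/203056)*q1 + (-81/1813)*q2 + (36/259)*q3 = 0.
  ρ^4: a_4 + q1*a_3 + q2*a_2 + q3*a_1 = 0, i.e. 60823629/636783616 + (-169857/2842784)*q1 + (26379/203056)*q2 + (-81/1813)*q3 = 0.
Solving this linear system: q1 = 139/84, q2 = -1263/3136, q3 = -977/784.
The numerator is Q*f truncated at degree 1: P0 = a_0 = 36/259; P1 = a_1 + q1*a_0 = 48/259.

The Pade approximant has numerator coefficients [36/259, 48/259]; denominator coefficients [1, 139/84, -1263/3136, -977/784].


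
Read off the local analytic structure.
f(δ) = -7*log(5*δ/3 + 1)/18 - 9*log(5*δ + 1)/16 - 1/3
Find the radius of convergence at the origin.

Branch term (-7/18)*log(1 - δ/(-3/5)): its argument vanishes at δ = -3/5, a logarithmic branch point, modulus 3/5.
Branch term (-9/16)*log(1 - δ/(-1/5)): its argument vanishes at δ = -1/5, a logarithmic branch point, modulus 1/5.
The radius of convergence is the smallest modulus among the singular points: 1/5.

The radius of convergence is 1/5.


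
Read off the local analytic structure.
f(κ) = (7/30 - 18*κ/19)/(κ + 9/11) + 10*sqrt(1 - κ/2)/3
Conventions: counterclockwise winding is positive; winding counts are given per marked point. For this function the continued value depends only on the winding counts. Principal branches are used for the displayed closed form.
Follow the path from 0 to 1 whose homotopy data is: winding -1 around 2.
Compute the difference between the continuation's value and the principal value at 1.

Continued minus principal equals -(10/3)*sqrt(2).

The rational part is single-valued and drops out of the difference; each branch term changes only by its own monodromy.
(10/3)*sqrt(1 - κ/(2)): winding -1 is odd, the square root flips sign, contributing -2*(10/3)*sqrt(1 - (1)/(2)) = -2*(10/3)*sqrt(1/2) = -(10/3)*sqrt(2).
Summing the contributions at κ = 1 gives -(10/3)*sqrt(2).


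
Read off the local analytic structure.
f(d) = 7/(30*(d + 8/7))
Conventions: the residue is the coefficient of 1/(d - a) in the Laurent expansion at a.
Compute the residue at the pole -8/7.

At the order-1 pole -8/7 set g(d) = (d - (-8/7))*f(d) = 7/30.
Simple pole: residue = g(a) at a = -8/7, which is 7/30.

The residue is 7/30.


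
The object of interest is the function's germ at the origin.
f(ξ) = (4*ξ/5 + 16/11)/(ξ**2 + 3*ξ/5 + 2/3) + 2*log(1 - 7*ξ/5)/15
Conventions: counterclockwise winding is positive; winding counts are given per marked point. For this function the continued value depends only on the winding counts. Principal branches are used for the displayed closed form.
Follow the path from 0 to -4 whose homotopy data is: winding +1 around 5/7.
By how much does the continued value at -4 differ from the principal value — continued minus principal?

Continued minus principal equals (4/15)*pi*i.

The rational part is single-valued and drops out of the difference; each branch term changes only by its own monodromy.
(2/15)*log(1 - ξ/(5/7)): each positive loop around 5/7 adds 2*pi*i to the log, so winding +1 contributes (2/15)*(1)*2*pi*i = (4/15)*pi*i.
Summing the contributions at ξ = -4 gives (4/15)*pi*i.


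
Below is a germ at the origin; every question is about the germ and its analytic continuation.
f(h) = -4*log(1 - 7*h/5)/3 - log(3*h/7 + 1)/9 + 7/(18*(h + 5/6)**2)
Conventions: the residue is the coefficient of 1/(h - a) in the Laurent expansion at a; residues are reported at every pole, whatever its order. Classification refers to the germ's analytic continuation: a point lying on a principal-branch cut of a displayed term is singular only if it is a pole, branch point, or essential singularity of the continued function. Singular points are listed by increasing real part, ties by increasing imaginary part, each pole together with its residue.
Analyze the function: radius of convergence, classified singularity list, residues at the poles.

Radius of convergence at 0: 5/7.
At -7/3: a logarithmic branch point.
At -5/6: a pole of order 2; residue 0.
At 5/7: a logarithmic branch point.

Denominator factor (h + 5/6)^2: pole of order 2 at -5/6, modulus 5/6.
Branch term (-4/3)*log(1 - h/(5/7)): its argument vanishes at h = 5/7, a logarithmic branch point, modulus 5/7.
Branch term (-1/9)*log(1 - h/(-7/3)): its argument vanishes at h = -7/3, a logarithmic branch point, modulus 7/3.
The radius of convergence is the smallest modulus among the singular points: 5/7.
The branch terms are analytic at -5/6 and contribute nothing to the residue; only the rational part matters.
At the order-2 pole -5/6 set g(h) = (h - (-5/6))^2*(rational part) = 7/18.
Order-2 pole: residue = g'(a); g'(-5/6) = 0, so the residue is 0.
List the singular points by increasing real part (a conjugate pair: the negative imaginary part first).


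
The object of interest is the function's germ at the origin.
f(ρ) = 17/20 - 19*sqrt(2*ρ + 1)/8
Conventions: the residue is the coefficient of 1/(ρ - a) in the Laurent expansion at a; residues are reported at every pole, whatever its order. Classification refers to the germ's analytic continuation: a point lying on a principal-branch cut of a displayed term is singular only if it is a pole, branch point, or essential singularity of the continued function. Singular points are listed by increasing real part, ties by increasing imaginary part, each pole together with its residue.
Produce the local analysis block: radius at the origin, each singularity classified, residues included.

Radius of convergence at 0: 1/2.
At -1/2: an algebraic (square-root) branch point.

Branch term (-19/8)*sqrt(1 - ρ/(-1/2)): its argument vanishes at ρ = -1/2, a square-root branch point, modulus 1/2.
The radius of convergence is the smallest modulus among the singular points: 1/2.


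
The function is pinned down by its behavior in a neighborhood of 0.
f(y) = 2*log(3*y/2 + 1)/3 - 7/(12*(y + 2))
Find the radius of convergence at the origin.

The radius of convergence is 2/3.

Denominator factor (y + 2): pole of order 1 at -2, modulus 2.
Branch term (2/3)*log(1 - y/(-2/3)): its argument vanishes at y = -2/3, a logarithmic branch point, modulus 2/3.
The radius of convergence is the smallest modulus among the singular points: 2/3.


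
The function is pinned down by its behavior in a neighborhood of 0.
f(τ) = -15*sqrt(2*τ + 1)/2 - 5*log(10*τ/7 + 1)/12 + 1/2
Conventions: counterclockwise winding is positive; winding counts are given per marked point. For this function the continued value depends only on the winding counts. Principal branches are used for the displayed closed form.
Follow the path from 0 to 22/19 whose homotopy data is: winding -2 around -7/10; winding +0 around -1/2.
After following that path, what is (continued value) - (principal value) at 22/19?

The rational part is single-valued and drops out of the difference; each branch term changes only by its own monodromy.
(-5/12)*log(1 - τ/(-7/10)): each positive loop around -7/10 adds 2*pi*i to the log, so winding -2 contributes (-5/12)*(-2)*2*pi*i = (5/3)*pi*i.
(-15/2)*sqrt(1 - τ/(-1/2)): winding +0 is even, the square root returns to the same sheet, contribution 0.
Summing the contributions at τ = 22/19 gives (5/3)*pi*i.

Continued minus principal equals (5/3)*pi*i.


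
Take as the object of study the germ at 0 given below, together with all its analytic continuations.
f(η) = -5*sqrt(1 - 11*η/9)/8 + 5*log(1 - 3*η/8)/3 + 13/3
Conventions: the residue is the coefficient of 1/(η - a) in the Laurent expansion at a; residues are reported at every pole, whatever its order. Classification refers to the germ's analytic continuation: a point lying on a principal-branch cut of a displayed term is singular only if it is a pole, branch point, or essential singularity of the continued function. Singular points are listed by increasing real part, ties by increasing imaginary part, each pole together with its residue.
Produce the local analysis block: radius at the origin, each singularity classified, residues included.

Radius of convergence at 0: 9/11.
At 9/11: an algebraic (square-root) branch point.
At 8/3: a logarithmic branch point.

Branch term (5/3)*log(1 - η/(8/3)): its argument vanishes at η = 8/3, a logarithmic branch point, modulus 8/3.
Branch term (-5/8)*sqrt(1 - η/(9/11)): its argument vanishes at η = 9/11, a square-root branch point, modulus 9/11.
The radius of convergence is the smallest modulus among the singular points: 9/11.
List the singular points by increasing real part (a conjugate pair: the negative imaginary part first).


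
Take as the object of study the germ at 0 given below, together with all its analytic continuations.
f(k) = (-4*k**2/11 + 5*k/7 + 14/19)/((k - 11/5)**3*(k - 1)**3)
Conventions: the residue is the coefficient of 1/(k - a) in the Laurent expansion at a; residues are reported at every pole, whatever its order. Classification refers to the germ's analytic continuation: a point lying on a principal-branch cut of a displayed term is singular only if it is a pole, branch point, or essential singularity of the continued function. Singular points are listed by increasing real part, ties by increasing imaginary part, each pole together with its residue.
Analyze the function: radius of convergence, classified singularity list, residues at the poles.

Denominator factor (k - 11/5)^3: pole of order 3 at 11/5, modulus 11/5.
Denominator factor (k - 1)^3: pole of order 3 at 1, modulus 1.
The radius of convergence is the smallest modulus among the singular points: 1.
At the order-3 pole 1 set g(k) = (k - (1))^3*f(k) = (-4*k**2/11 + 5*k/7 + 14/19)/(k - 11/5)**3.
Order-3 pole: residue = g''(a)/2; g''(1) = -2268625/474012, so the residue is -2268625/948024.
At the order-3 pole 11/5 set g(k) = (k - (11/5))^3*f(k) = (-4*k**2/11 + 5*k/7 + 14/19)/(k - 1)**3.
Order-3 pole: residue = g''(a)/2; g''(11/5) = 2268625/474012, so the residue is 2268625/948024.
List the singular points by increasing real part (a conjugate pair: the negative imaginary part first).

Radius of convergence at 0: 1.
At 1: a pole of order 3; residue -2268625/948024.
At 11/5: a pole of order 3; residue 2268625/948024.
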